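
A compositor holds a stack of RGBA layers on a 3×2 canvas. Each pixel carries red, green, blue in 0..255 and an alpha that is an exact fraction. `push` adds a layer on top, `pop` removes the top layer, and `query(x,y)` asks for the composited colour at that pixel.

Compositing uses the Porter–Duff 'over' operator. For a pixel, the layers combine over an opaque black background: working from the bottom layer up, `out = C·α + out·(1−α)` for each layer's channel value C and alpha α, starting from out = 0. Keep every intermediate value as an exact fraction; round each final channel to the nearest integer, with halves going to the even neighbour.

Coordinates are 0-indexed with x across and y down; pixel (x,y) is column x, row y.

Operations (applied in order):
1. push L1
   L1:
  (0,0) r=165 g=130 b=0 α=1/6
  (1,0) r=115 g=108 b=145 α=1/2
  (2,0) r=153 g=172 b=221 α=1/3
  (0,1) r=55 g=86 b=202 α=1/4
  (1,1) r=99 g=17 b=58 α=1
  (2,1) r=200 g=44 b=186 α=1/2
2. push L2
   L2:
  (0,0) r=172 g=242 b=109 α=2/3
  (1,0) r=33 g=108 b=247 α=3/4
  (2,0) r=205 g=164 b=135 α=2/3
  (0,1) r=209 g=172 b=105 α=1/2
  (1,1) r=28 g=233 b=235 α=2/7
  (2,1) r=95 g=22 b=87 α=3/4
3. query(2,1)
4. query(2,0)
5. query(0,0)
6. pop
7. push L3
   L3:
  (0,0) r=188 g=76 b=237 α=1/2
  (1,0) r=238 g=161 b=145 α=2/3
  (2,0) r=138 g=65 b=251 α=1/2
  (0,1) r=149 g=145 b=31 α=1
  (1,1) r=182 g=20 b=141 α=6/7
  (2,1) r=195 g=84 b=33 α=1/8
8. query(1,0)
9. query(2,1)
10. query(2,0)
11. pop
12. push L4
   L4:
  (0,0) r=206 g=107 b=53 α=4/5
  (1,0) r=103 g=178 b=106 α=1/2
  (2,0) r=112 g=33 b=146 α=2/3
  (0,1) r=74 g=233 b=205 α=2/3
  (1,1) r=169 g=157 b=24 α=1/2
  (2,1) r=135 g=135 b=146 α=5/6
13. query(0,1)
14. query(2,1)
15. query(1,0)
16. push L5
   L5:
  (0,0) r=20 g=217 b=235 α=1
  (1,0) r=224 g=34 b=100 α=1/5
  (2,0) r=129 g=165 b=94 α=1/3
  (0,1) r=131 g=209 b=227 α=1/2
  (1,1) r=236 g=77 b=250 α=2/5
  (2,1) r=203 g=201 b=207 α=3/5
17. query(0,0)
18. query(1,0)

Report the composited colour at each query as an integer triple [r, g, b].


(2,1) stack=L1,L2; from [0,0,0]:
after L1 α=1/2: [100, 22, 93]
after L2 α=3/4: [385/4, 22, 177/2]
= [96, 22, 88]

(2,0) stack=L1,L2; from [0,0,0]:
+L1 (α=1/3) → [51, 172/3, 221/3]
+L2 (α=2/3) → [461/3, 1156/9, 1031/9]
= [154, 128, 115]

query (0,0) [L1,L2] — begin 0,0,0
+L1 (α=1/6) → [55/2, 65/3, 0]
+L2 (α=2/3) → [743/6, 1517/9, 218/3]
= [124, 169, 73]

(1,0) stack=L1,L3; from [0,0,0]:
+L1 (α=1/2) → [115/2, 54, 145/2]
+L3 (α=2/3) → [1067/6, 376/3, 725/6]
= [178, 125, 121]

(2,1) stack=L1,L3; from [0,0,0]:
L1 α=1/2: [100, 22, 93]
L3 α=1/8: [895/8, 119/4, 171/2]
rounded: [112, 30, 86]

query (2,0) [L1,L3] — begin 0,0,0
+L1 (α=1/3) → [51, 172/3, 221/3]
+L3 (α=1/2) → [189/2, 367/6, 487/3]
→ [94, 61, 162]

query (0,1) [L1,L4] — begin 0,0,0
+L1 (α=1/4) → [55/4, 43/2, 101/2]
+L4 (α=2/3) → [647/12, 325/2, 307/2]
→ [54, 162, 154]

(2,1) stack=L1,L4; from [0,0,0]:
+L1 (α=1/2) → [100, 22, 93]
+L4 (α=5/6) → [775/6, 697/6, 823/6]
rounded: [129, 116, 137]

at x=1,y=0 over L1,L4:
after L1 α=1/2: [115/2, 54, 145/2]
after L4 α=1/2: [321/4, 116, 357/4]
rounded: [80, 116, 89]

query (0,0) [L1,L4,L5] — begin 0,0,0
after L1 α=1/6: [55/2, 65/3, 0]
after L4 α=4/5: [1703/10, 1349/15, 212/5]
after L5 α=1: [20, 217, 235]
= [20, 217, 235]

(1,0) stack=L1,L4,L5; from [0,0,0]:
after L1 α=1/2: [115/2, 54, 145/2]
after L4 α=1/2: [321/4, 116, 357/4]
after L5 α=1/5: [109, 498/5, 457/5]
rounded: [109, 100, 91]


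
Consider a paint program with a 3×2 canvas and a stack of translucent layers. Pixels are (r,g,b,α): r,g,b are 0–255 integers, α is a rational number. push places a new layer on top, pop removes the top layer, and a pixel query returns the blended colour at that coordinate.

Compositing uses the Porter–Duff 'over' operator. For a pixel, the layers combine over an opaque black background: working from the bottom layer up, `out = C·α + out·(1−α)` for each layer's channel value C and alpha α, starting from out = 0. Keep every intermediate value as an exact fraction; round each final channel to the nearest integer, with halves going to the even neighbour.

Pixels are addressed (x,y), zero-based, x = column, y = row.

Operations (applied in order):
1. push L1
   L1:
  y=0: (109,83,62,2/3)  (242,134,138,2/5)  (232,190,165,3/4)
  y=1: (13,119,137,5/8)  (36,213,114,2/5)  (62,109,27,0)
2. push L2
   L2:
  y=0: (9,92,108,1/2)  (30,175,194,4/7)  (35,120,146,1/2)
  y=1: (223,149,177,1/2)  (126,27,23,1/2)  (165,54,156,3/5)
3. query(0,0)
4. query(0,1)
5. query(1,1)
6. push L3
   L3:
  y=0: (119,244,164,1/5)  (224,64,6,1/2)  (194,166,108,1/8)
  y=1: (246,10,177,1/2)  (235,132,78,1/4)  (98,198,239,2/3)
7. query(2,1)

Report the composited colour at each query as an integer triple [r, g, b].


query (0,0) [L1,L2] — begin 0,0,0
after L1 α=2/3: [218/3, 166/3, 124/3]
after L2 α=1/2: [245/6, 221/3, 224/3]
→ [41, 74, 75]

query (0,1) [L1,L2] — begin 0,0,0
L1 α=5/8: [65/8, 595/8, 685/8]
L2 α=1/2: [1849/16, 1787/16, 2101/16]
→ [116, 112, 131]

query (1,1) [L1,L2] — begin 0,0,0
after L1 α=2/5: [72/5, 426/5, 228/5]
after L2 α=1/2: [351/5, 561/10, 343/10]
= [70, 56, 34]

query (2,1) [L1,L2,L3] — begin 0,0,0
+L1 (α=0) → [0, 0, 0]
+L2 (α=3/5) → [99, 162/5, 468/5]
+L3 (α=2/3) → [295/3, 714/5, 2858/15]
= [98, 143, 191]


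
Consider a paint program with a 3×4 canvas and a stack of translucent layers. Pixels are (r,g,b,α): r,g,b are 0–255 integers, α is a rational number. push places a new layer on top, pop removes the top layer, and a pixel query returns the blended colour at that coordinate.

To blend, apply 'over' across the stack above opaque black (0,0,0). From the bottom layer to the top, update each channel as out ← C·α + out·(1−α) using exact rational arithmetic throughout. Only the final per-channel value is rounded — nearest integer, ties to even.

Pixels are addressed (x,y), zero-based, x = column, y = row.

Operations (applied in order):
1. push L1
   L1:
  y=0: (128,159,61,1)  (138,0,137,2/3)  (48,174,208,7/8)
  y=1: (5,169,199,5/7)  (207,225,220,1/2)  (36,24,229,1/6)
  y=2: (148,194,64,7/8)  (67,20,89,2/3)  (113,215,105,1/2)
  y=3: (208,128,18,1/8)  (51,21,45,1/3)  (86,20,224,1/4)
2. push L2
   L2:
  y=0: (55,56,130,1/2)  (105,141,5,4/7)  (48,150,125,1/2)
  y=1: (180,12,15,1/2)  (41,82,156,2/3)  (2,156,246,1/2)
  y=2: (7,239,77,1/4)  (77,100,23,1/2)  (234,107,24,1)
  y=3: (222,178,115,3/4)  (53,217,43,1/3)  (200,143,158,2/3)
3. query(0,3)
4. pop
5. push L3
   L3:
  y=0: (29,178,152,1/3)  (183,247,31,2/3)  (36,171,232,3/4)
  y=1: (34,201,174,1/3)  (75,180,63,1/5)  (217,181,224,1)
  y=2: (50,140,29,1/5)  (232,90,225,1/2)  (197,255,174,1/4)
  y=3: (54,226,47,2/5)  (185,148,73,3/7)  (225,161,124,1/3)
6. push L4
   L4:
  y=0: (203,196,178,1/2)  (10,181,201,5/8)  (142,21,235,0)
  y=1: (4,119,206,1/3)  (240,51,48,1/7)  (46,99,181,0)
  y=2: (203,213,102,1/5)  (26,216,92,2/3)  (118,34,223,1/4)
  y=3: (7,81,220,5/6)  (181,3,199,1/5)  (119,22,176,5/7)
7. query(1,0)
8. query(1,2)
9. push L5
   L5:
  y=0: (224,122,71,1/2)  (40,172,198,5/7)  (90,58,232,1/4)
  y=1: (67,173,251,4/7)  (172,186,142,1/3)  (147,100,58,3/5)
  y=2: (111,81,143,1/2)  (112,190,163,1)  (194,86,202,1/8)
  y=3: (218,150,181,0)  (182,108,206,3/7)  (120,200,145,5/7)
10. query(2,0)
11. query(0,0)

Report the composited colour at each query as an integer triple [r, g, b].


query (0,3) [L1,L2] — begin 0,0,0
+L1 (α=1/8) → [26, 16, 9/4]
+L2 (α=3/4) → [173, 275/2, 1389/16]
rounded: [173, 138, 87]

query (1,0) [L1,L3,L4] — begin 0,0,0
+L1 (α=2/3) → [92, 0, 274/3]
+L3 (α=2/3) → [458/3, 494/3, 460/9]
+L4 (α=5/8) → [127/2, 1399/8, 3475/24]
= [64, 175, 145]

at x=1,y=2 over L1,L3,L4:
after L1 α=2/3: [134/3, 40/3, 178/3]
after L3 α=1/2: [415/3, 155/3, 853/6]
after L4 α=2/3: [571/9, 1451/9, 1957/18]
rounded: [63, 161, 109]

at x=2,y=0 over L1,L3,L4,L5:
+L1 (α=7/8) → [42, 609/4, 182]
+L3 (α=3/4) → [75/2, 2661/16, 439/2]
+L4 (α=0) → [75/2, 2661/16, 439/2]
+L5 (α=1/4) → [405/8, 8911/64, 1781/8]
rounded: [51, 139, 223]

query (0,0) [L1,L3,L4,L5] — begin 0,0,0
after L1 α=1: [128, 159, 61]
after L3 α=1/3: [95, 496/3, 274/3]
after L4 α=1/2: [149, 542/3, 404/3]
after L5 α=1/2: [373/2, 454/3, 617/6]
→ [186, 151, 103]


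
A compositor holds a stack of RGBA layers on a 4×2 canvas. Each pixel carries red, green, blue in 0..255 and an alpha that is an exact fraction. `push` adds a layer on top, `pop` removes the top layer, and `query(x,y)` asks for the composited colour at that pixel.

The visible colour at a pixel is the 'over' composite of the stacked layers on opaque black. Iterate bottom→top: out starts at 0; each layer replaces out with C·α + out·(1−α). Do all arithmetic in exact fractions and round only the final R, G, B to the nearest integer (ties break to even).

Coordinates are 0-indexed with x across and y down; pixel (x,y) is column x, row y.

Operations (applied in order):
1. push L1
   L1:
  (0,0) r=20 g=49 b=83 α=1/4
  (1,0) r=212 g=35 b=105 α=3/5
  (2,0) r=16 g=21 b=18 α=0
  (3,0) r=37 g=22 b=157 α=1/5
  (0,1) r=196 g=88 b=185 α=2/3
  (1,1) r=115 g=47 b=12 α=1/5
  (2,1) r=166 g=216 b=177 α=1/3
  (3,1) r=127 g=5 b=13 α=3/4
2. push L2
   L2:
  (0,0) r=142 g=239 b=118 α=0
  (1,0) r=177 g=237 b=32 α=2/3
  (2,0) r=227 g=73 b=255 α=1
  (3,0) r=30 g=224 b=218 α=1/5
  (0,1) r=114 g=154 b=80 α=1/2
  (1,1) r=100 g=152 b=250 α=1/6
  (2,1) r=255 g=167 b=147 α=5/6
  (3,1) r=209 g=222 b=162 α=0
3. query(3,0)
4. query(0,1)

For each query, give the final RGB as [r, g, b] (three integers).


at x=3,y=0 over L1,L2:
L1 α=1/5: [37/5, 22/5, 157/5]
L2 α=1/5: [298/25, 1208/25, 1718/25]
= [12, 48, 69]

query (0,1) [L1,L2] — begin 0,0,0
L1 α=2/3: [392/3, 176/3, 370/3]
L2 α=1/2: [367/3, 319/3, 305/3]
→ [122, 106, 102]


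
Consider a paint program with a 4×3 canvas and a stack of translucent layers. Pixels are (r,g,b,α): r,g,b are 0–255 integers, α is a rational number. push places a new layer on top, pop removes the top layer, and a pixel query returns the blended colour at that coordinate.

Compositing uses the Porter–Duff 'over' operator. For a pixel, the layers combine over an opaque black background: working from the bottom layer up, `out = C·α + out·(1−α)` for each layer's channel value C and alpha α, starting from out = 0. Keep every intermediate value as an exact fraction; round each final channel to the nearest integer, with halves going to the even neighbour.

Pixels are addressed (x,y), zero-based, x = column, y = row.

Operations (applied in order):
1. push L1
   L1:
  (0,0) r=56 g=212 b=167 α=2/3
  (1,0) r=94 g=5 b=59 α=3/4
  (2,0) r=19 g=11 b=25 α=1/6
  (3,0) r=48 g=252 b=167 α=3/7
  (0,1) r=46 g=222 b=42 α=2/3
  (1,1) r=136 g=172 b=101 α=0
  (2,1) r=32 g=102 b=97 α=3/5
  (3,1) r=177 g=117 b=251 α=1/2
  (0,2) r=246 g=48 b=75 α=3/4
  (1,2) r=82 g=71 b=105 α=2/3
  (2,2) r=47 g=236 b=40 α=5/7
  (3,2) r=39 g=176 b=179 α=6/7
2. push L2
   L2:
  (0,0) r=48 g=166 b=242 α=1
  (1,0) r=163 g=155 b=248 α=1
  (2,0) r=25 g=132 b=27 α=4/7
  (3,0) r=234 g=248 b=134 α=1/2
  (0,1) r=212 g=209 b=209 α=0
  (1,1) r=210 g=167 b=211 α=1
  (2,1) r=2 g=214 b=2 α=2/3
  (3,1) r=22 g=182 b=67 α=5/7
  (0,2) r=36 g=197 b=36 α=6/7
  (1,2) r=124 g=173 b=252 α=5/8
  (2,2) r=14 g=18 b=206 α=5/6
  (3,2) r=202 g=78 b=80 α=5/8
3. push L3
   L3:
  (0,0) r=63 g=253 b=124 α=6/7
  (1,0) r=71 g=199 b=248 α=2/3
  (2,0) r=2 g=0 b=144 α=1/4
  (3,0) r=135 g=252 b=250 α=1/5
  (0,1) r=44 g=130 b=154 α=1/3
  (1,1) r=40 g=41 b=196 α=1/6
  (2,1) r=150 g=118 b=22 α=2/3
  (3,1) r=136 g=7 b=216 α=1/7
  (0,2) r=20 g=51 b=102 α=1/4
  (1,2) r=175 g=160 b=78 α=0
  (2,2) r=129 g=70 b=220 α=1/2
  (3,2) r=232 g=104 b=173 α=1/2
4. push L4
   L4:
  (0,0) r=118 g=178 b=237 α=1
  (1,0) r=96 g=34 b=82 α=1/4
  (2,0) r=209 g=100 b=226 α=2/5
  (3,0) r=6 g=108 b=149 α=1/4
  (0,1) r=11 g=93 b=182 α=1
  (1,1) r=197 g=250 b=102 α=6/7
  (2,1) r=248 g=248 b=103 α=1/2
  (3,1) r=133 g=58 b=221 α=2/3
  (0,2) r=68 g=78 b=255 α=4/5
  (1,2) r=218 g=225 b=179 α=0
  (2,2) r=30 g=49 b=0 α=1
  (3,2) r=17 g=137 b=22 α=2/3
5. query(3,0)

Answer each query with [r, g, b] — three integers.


query (3,0) [L1,L2,L3,L4] — begin 0,0,0
L1 α=3/7: [144/7, 108, 501/7]
L2 α=1/2: [891/7, 178, 1439/14]
L3 α=1/5: [4509/35, 964/5, 4628/35]
L4 α=1/4: [13737/140, 858/5, 19099/140]
rounded: [98, 172, 136]


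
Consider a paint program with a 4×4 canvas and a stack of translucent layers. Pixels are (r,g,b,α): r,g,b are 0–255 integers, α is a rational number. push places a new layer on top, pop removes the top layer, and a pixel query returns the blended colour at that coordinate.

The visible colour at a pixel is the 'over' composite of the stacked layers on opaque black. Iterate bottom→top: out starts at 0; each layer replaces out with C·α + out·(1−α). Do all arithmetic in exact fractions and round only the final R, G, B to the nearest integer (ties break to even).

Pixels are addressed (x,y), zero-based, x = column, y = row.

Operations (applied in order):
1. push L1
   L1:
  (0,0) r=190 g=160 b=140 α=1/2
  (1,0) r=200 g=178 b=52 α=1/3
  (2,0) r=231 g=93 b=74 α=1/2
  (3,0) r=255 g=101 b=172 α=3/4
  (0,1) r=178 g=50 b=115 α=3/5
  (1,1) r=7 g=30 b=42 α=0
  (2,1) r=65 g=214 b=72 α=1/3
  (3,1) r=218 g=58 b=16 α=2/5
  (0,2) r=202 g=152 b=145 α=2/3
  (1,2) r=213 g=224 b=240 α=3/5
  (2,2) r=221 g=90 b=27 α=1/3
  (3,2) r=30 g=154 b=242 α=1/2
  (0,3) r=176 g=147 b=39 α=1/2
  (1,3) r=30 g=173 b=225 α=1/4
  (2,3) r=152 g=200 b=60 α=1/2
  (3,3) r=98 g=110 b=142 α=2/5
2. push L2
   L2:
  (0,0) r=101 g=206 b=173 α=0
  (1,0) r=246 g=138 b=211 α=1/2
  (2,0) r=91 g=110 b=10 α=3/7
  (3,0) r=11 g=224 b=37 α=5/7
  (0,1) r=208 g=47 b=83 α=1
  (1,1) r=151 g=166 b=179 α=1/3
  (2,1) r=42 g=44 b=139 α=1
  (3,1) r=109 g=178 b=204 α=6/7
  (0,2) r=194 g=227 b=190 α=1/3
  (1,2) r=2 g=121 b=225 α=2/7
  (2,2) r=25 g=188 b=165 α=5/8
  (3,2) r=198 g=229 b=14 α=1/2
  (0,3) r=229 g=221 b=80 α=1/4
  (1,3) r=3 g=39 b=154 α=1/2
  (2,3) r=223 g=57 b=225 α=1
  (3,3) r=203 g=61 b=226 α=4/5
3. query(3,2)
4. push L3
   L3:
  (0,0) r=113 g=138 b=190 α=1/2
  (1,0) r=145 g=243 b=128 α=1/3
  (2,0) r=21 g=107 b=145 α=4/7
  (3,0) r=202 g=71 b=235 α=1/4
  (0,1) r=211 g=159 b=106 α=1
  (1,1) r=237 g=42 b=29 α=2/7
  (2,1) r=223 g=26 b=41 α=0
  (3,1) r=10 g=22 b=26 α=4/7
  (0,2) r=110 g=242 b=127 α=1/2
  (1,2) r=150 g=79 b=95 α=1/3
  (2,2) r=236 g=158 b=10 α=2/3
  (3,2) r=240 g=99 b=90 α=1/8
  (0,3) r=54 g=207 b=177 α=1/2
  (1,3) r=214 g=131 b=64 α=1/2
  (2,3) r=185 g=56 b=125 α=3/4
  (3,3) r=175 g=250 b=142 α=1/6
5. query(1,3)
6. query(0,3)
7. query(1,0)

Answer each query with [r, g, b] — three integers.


(3,2) stack=L1,L2; from [0,0,0]:
after L1 α=1/2: [15, 77, 121]
after L2 α=1/2: [213/2, 153, 135/2]
rounded: [106, 153, 68]

(1,3) stack=L1,L2,L3; from [0,0,0]:
after L1 α=1/4: [15/2, 173/4, 225/4]
after L2 α=1/2: [21/4, 329/8, 841/8]
after L3 α=1/2: [877/8, 1377/16, 1353/16]
rounded: [110, 86, 85]

at x=0,y=3 over L1,L2,L3:
+L1 (α=1/2) → [88, 147/2, 39/2]
+L2 (α=1/4) → [493/4, 883/8, 277/8]
+L3 (α=1/2) → [709/8, 2539/16, 1693/16]
= [89, 159, 106]

query (1,0) [L1,L2,L3] — begin 0,0,0
after L1 α=1/3: [200/3, 178/3, 52/3]
after L2 α=1/2: [469/3, 296/3, 685/6]
after L3 α=1/3: [1373/9, 1321/9, 1069/9]
= [153, 147, 119]


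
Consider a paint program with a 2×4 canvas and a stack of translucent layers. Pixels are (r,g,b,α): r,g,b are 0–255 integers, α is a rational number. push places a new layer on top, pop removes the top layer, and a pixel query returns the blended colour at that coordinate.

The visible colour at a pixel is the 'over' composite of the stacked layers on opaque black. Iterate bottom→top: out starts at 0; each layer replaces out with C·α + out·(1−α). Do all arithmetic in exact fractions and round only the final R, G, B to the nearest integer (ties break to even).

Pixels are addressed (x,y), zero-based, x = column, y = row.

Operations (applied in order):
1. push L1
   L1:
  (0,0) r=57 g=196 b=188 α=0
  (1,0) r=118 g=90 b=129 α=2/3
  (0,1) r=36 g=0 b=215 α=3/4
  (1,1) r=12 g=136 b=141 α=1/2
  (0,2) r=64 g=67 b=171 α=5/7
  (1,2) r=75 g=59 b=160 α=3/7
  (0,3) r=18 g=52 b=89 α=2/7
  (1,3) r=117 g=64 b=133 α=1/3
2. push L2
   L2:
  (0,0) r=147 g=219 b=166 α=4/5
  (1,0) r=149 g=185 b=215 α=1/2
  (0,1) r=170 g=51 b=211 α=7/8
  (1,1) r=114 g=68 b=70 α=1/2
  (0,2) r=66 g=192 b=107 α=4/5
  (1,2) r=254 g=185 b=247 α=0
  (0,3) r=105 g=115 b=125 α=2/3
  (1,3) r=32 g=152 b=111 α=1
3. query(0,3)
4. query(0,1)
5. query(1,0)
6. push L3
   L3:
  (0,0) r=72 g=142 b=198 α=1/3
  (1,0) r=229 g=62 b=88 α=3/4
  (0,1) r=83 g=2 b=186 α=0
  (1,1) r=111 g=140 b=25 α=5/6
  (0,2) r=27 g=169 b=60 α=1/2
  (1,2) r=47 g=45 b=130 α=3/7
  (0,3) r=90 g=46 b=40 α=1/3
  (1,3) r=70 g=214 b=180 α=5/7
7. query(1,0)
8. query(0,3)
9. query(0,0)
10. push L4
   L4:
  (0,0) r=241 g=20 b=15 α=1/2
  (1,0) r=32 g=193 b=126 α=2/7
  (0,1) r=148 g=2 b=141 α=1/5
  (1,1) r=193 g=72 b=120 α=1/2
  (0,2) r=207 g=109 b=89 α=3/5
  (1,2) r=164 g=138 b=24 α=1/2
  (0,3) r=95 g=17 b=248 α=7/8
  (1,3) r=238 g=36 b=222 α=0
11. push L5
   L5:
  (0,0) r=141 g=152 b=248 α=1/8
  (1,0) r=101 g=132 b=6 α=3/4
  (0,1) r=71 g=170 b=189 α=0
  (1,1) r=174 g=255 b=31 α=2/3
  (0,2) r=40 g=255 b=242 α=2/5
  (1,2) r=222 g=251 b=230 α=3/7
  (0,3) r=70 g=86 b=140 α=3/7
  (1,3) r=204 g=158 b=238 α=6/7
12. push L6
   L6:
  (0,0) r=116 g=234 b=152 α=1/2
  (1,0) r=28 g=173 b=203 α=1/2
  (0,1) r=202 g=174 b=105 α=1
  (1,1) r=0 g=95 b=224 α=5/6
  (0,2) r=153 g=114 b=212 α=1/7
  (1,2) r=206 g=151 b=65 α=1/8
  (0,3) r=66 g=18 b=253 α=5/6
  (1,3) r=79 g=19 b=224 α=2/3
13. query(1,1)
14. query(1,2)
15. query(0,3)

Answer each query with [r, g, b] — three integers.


at x=0,y=3 over L1,L2:
after L1 α=2/7: [36/7, 104/7, 178/7]
after L2 α=2/3: [502/7, 1714/21, 1928/21]
→ [72, 82, 92]

(0,1) stack=L1,L2; from [0,0,0]:
L1 α=3/4: [27, 0, 645/4]
L2 α=7/8: [1217/8, 357/8, 6553/32]
= [152, 45, 205]

(1,0) stack=L1,L2; from [0,0,0]:
+L1 (α=2/3) → [236/3, 60, 86]
+L2 (α=1/2) → [683/6, 245/2, 301/2]
rounded: [114, 122, 150]

(1,0) stack=L1,L2,L3; from [0,0,0]:
+L1 (α=2/3) → [236/3, 60, 86]
+L2 (α=1/2) → [683/6, 245/2, 301/2]
+L3 (α=3/4) → [4805/24, 617/8, 829/8]
rounded: [200, 77, 104]

at x=0,y=3 over L1,L2,L3:
after L1 α=2/7: [36/7, 104/7, 178/7]
after L2 α=2/3: [502/7, 1714/21, 1928/21]
after L3 α=1/3: [1634/21, 4394/63, 4696/63]
= [78, 70, 75]

at x=0,y=0 over L1,L2,L3:
+L1 (α=0) → [0, 0, 0]
+L2 (α=4/5) → [588/5, 876/5, 664/5]
+L3 (α=1/3) → [512/5, 2462/15, 2318/15]
→ [102, 164, 155]

(1,1) stack=L1,L2,L3,L4,L5,L6; from [0,0,0]:
L1 α=1/2: [6, 68, 141/2]
L2 α=1/2: [60, 68, 281/4]
L3 α=5/6: [205/2, 128, 781/24]
L4 α=1/2: [591/4, 100, 3661/48]
L5 α=2/3: [661/4, 610/3, 6637/144]
L6 α=5/6: [661/24, 2035/18, 167917/864]
rounded: [28, 113, 194]

at x=1,y=2 over L1,L2,L3,L4,L5,L6:
+L1 (α=3/7) → [225/7, 177/7, 480/7]
+L2 (α=0) → [225/7, 177/7, 480/7]
+L3 (α=3/7) → [1887/49, 1653/49, 4650/49]
+L4 (α=1/2) → [9923/98, 8415/98, 2913/49]
+L5 (α=3/7) → [52480/343, 53727/343, 45462/343]
+L6 (α=1/8) → [31287/196, 30563/196, 48647/392]
rounded: [160, 156, 124]

at x=0,y=3 over L1,L2,L3,L4,L5,L6:
+L1 (α=2/7) → [36/7, 104/7, 178/7]
+L2 (α=2/3) → [502/7, 1714/21, 1928/21]
+L3 (α=1/3) → [1634/21, 4394/63, 4696/63]
+L4 (α=7/8) → [15599/168, 11891/504, 14258/63]
+L5 (α=3/7) → [24419/294, 44399/882, 83492/441]
+L6 (α=5/6) → [121439/1764, 123779/5292, 641357/2646]
rounded: [69, 23, 242]


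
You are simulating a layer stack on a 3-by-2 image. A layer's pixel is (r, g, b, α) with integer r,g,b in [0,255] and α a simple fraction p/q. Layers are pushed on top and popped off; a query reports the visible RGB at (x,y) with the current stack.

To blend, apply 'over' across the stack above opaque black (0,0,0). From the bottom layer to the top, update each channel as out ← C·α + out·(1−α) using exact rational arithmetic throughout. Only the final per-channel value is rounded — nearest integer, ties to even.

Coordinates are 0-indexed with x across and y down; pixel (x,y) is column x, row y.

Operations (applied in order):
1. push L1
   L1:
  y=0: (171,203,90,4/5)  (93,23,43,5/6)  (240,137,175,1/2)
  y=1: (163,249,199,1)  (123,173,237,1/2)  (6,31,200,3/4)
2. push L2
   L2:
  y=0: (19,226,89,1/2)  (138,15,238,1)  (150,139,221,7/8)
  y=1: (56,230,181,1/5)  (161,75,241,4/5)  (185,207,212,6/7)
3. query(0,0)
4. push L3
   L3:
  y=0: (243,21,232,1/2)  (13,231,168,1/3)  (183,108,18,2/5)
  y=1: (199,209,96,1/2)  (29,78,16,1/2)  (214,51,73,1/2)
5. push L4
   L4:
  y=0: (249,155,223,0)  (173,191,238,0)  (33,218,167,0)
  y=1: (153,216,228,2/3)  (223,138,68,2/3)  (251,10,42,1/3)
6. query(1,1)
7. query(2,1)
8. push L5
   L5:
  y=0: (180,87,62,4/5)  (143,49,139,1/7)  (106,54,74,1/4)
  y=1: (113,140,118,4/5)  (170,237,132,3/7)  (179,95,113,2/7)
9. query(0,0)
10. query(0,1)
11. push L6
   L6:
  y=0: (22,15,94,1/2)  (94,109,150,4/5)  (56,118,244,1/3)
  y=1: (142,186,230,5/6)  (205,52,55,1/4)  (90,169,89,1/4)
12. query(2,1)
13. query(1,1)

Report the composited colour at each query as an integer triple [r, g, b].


(0,0) stack=L1,L2; from [0,0,0]:
+L1 (α=4/5) → [684/5, 812/5, 72]
+L2 (α=1/2) → [779/10, 971/5, 161/2]
= [78, 194, 80]

query (1,1) [L1,L2,L3,L4] — begin 0,0,0
+L1 (α=1/2) → [123/2, 173/2, 237/2]
+L2 (α=4/5) → [1411/10, 773/10, 433/2]
+L3 (α=1/2) → [1701/20, 1553/20, 465/4]
+L4 (α=2/3) → [10621/60, 7073/60, 1009/12]
rounded: [177, 118, 84]

(2,1) stack=L1,L2,L3,L4; from [0,0,0]:
+L1 (α=3/4) → [9/2, 93/4, 150]
+L2 (α=6/7) → [2229/14, 723/4, 1422/7]
+L3 (α=1/2) → [5225/28, 927/8, 1933/14]
+L4 (α=1/3) → [2913/14, 967/12, 2227/21]
→ [208, 81, 106]

query (0,0) [L1,L2,L3,L4,L5] — begin 0,0,0
+L1 (α=4/5) → [684/5, 812/5, 72]
+L2 (α=1/2) → [779/10, 971/5, 161/2]
+L3 (α=1/2) → [3209/20, 538/5, 625/4]
+L4 (α=0) → [3209/20, 538/5, 625/4]
+L5 (α=4/5) → [17609/100, 2278/25, 1617/20]
→ [176, 91, 81]

at x=0,y=1 over L1,L2,L3,L4,L5:
after L1 α=1: [163, 249, 199]
after L2 α=1/5: [708/5, 1226/5, 977/5]
after L3 α=1/2: [1703/10, 2271/10, 1457/10]
after L4 α=2/3: [4763/30, 2197/10, 6017/30]
after L5 α=4/5: [18323/150, 7797/50, 20177/150]
rounded: [122, 156, 135]

at x=2,y=1 over L1,L2,L3,L4,L5,L6:
+L1 (α=3/4) → [9/2, 93/4, 150]
+L2 (α=6/7) → [2229/14, 723/4, 1422/7]
+L3 (α=1/2) → [5225/28, 927/8, 1933/14]
+L4 (α=1/3) → [2913/14, 967/12, 2227/21]
+L5 (α=2/7) → [19577/98, 7115/84, 15881/147]
+L6 (α=1/4) → [67551/392, 11847/112, 10121/98]
= [172, 106, 103]

query (1,1) [L1,L2,L3,L4,L5,L6] — begin 0,0,0
after L1 α=1/2: [123/2, 173/2, 237/2]
after L2 α=4/5: [1411/10, 773/10, 433/2]
after L3 α=1/2: [1701/20, 1553/20, 465/4]
after L4 α=2/3: [10621/60, 7073/60, 1009/12]
after L5 α=3/7: [18271/105, 2534/15, 2197/21]
after L6 α=1/4: [12723/70, 1397/10, 1291/14]
rounded: [182, 140, 92]


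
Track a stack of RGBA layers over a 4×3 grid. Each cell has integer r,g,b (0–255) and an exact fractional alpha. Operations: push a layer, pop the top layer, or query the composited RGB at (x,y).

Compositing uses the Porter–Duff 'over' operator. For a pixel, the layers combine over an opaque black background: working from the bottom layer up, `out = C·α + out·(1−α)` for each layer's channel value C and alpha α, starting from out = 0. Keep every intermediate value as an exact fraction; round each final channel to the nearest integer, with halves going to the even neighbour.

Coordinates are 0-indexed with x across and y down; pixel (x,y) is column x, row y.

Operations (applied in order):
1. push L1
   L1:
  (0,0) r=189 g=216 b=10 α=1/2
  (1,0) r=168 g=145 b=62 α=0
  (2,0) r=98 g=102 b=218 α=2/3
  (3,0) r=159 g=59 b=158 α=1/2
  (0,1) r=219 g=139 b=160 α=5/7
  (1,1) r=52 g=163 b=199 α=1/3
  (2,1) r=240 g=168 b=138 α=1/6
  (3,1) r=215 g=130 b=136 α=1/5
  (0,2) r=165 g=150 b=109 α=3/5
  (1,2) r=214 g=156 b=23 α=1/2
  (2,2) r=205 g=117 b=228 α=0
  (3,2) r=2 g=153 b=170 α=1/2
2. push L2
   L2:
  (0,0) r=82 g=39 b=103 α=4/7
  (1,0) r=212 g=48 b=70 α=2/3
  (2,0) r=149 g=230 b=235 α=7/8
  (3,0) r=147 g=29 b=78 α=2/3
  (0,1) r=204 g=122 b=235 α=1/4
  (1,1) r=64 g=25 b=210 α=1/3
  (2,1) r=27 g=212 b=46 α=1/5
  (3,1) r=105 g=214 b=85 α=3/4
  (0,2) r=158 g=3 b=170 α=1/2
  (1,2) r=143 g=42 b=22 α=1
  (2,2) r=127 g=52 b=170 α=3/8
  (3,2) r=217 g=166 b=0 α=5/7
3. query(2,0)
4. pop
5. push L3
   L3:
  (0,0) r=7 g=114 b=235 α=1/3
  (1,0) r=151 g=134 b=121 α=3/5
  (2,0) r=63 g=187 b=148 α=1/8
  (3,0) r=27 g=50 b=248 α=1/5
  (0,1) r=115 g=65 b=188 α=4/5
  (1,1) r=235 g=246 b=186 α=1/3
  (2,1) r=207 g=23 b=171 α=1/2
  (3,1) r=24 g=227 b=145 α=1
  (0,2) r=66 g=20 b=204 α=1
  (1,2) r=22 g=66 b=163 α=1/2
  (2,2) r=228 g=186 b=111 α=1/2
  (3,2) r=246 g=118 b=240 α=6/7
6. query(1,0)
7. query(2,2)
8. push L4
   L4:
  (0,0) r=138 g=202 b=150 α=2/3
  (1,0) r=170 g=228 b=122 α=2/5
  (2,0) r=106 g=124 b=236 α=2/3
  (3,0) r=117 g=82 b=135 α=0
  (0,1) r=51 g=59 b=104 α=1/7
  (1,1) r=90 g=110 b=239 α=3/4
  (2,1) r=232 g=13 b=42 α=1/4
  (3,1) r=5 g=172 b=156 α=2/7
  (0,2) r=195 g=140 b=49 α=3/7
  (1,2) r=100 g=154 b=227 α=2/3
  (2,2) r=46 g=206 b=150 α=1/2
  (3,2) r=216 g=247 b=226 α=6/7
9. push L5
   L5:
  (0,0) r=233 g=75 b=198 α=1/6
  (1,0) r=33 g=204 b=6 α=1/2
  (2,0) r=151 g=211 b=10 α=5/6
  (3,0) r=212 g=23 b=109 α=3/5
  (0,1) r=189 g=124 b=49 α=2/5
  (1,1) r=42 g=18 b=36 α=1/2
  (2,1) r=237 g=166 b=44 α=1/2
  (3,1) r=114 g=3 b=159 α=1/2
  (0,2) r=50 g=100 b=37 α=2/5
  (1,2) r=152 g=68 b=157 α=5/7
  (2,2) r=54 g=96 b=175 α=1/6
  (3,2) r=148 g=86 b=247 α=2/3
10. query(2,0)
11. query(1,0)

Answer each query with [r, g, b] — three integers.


query (2,0) [L1,L2] — begin 0,0,0
+L1 (α=2/3) → [196/3, 68, 436/3]
+L2 (α=7/8) → [3325/24, 839/4, 5371/24]
→ [139, 210, 224]

query (1,0) [L1,L3] — begin 0,0,0
after L1 α=0: [0, 0, 0]
after L3 α=3/5: [453/5, 402/5, 363/5]
= [91, 80, 73]

query (2,2) [L1,L3] — begin 0,0,0
+L1 (α=0) → [0, 0, 0]
+L3 (α=1/2) → [114, 93, 111/2]
→ [114, 93, 56]

at x=2,y=0 over L1,L3,L4,L5:
after L1 α=2/3: [196/3, 68, 436/3]
after L3 α=1/8: [1561/24, 663/8, 437/3]
after L4 α=2/3: [6649/72, 2647/24, 1853/9]
after L5 α=5/6: [61009/432, 27967/144, 2303/54]
→ [141, 194, 43]

at x=1,y=0 over L1,L3,L4,L5:
+L1 (α=0) → [0, 0, 0]
+L3 (α=3/5) → [453/5, 402/5, 363/5]
+L4 (α=2/5) → [3059/25, 3486/25, 2309/25]
+L5 (α=1/2) → [1942/25, 4293/25, 2459/50]
= [78, 172, 49]


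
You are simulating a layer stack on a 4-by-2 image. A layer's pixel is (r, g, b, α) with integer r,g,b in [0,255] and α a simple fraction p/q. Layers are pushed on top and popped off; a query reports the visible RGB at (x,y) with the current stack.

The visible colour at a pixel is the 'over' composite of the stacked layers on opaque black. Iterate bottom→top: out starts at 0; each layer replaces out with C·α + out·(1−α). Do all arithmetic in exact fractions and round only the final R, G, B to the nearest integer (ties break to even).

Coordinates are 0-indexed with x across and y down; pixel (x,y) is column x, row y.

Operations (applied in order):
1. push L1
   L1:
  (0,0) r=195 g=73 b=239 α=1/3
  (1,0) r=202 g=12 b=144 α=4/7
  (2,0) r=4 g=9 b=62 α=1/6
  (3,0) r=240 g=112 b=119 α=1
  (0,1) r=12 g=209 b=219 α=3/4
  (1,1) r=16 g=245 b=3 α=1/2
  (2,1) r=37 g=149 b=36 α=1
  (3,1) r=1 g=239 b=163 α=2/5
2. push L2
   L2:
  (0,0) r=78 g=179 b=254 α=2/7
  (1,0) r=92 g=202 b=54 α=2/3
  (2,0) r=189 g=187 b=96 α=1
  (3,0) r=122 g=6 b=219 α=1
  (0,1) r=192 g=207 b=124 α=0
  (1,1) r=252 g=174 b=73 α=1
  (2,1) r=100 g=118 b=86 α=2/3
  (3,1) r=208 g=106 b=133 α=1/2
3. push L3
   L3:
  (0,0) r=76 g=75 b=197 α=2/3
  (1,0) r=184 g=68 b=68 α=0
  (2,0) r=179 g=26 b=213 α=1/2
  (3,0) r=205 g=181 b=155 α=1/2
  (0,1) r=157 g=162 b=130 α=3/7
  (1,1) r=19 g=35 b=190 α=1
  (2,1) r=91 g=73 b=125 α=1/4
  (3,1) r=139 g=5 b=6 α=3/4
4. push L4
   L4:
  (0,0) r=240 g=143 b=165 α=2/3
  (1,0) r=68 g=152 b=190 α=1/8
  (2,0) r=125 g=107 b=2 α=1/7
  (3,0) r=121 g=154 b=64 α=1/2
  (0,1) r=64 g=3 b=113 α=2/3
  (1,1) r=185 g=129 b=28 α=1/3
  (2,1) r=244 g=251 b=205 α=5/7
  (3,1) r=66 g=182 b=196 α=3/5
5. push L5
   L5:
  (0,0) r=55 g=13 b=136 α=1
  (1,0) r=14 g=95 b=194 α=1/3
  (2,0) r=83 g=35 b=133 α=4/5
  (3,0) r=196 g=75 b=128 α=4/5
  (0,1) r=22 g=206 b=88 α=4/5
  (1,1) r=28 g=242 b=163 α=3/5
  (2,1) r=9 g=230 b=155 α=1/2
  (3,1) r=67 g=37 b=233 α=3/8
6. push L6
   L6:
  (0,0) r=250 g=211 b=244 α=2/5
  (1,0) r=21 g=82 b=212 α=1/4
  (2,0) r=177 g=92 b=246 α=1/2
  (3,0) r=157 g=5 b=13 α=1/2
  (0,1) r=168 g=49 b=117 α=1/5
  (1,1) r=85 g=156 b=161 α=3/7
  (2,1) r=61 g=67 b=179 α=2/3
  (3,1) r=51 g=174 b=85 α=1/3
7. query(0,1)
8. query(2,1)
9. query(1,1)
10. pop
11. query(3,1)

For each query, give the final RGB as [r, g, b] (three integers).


query (0,1) [L1,L2,L3,L4,L5,L6] — begin 0,0,0
L1 α=3/4: [9, 627/4, 657/4]
L2 α=0: [9, 627/4, 657/4]
L3 α=3/7: [507/7, 159, 1047/7]
L4 α=2/3: [1403/21, 55, 2629/21]
L5 α=4/5: [3251/105, 879/5, 10021/105]
L6 α=1/5: [30644/525, 3761/25, 52369/525]
= [58, 150, 100]

at x=2,y=1 over L1,L2,L3,L4,L5,L6:
after L1 α=1: [37, 149, 36]
after L2 α=2/3: [79, 385/3, 208/3]
after L3 α=1/4: [82, 229/2, 333/4]
after L4 α=5/7: [1384/7, 212, 2383/14]
after L5 α=1/2: [1447/14, 221, 4553/28]
after L6 α=2/3: [3155/42, 355/3, 4859/28]
rounded: [75, 118, 174]

(1,1) stack=L1,L2,L3,L4,L5,L6; from [0,0,0]:
after L1 α=1/2: [8, 245/2, 3/2]
after L2 α=1: [252, 174, 73]
after L3 α=1: [19, 35, 190]
after L4 α=1/3: [223/3, 199/3, 136]
after L5 α=3/5: [698/15, 2576/15, 761/5]
after L6 α=3/7: [6617/105, 17324/105, 5459/35]
→ [63, 165, 156]

(3,1) stack=L1,L2,L3,L4,L5; from [0,0,0]:
after L1 α=2/5: [2/5, 478/5, 326/5]
after L2 α=1/2: [521/5, 504/5, 991/10]
after L3 α=3/4: [1303/10, 579/20, 1171/40]
after L4 α=3/5: [2293/25, 6039/50, 12931/100]
after L5 α=3/8: [1649/20, 7149/80, 26911/160]
rounded: [82, 89, 168]


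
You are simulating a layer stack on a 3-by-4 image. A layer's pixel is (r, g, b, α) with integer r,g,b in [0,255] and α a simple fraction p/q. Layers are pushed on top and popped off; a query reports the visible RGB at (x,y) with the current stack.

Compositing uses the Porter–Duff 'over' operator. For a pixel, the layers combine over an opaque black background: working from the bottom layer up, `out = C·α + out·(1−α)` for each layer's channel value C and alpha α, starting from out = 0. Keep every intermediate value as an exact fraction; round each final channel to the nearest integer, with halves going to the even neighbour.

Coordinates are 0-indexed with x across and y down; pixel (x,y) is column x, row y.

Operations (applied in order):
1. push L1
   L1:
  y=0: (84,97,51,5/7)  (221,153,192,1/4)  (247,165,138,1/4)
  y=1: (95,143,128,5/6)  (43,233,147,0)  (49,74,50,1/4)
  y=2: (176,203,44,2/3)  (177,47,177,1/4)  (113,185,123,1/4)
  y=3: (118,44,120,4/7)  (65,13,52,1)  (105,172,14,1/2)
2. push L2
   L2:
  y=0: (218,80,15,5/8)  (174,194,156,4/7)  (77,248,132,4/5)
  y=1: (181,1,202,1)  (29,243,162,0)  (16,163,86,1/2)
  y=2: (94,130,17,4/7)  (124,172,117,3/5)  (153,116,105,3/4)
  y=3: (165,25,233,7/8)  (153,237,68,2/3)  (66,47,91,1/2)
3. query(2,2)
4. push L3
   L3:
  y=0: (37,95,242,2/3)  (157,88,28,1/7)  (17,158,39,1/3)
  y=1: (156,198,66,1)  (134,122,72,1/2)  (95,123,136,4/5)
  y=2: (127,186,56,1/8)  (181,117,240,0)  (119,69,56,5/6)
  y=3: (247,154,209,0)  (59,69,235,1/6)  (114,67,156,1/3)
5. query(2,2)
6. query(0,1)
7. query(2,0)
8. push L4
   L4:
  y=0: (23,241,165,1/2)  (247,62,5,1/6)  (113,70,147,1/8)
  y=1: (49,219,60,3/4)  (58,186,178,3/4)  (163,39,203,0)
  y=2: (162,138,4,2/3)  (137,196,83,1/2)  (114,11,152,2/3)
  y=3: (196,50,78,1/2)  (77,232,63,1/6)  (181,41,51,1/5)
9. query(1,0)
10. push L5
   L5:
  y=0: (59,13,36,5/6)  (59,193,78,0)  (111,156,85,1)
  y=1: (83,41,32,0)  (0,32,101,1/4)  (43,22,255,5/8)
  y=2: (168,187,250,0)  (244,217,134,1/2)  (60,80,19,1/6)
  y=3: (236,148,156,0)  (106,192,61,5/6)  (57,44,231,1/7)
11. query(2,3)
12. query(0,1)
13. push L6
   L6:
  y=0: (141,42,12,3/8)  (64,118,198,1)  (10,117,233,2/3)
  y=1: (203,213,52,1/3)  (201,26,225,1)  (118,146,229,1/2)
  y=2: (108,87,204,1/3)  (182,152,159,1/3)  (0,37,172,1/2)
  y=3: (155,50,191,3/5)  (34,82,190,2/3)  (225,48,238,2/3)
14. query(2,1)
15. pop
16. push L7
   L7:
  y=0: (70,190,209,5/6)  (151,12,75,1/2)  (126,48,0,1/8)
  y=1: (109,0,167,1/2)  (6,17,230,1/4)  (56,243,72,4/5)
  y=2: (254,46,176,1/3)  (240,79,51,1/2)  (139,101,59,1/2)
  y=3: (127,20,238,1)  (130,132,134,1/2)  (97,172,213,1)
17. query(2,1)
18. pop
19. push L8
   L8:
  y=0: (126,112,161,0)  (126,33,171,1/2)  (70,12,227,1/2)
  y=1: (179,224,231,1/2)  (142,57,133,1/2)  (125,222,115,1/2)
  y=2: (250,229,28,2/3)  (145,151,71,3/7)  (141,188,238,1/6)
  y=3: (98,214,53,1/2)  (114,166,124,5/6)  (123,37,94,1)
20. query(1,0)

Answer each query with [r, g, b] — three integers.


query (2,2) [L1,L2] — begin 0,0,0
+L1 (α=1/4) → [113/4, 185/4, 123/4]
+L2 (α=3/4) → [1949/16, 1577/16, 1383/16]
→ [122, 99, 86]

query (2,2) [L1,L2,L3] — begin 0,0,0
after L1 α=1/4: [113/4, 185/4, 123/4]
after L2 α=3/4: [1949/16, 1577/16, 1383/16]
after L3 α=5/6: [3823/32, 7097/96, 5863/96]
→ [119, 74, 61]

query (0,1) [L1,L2,L3] — begin 0,0,0
L1 α=5/6: [475/6, 715/6, 320/3]
L2 α=1: [181, 1, 202]
L3 α=1: [156, 198, 66]
→ [156, 198, 66]

(2,0) stack=L1,L2,L3; from [0,0,0]:
+L1 (α=1/4) → [247/4, 165/4, 69/2]
+L2 (α=4/5) → [1479/20, 4133/20, 225/2]
+L3 (α=1/3) → [1649/30, 5713/30, 88]
rounded: [55, 190, 88]

at x=1,y=0 over L1,L2,L3,L4:
L1 α=1/4: [221/4, 153/4, 48]
L2 α=4/7: [3447/28, 509/4, 768/7]
L3 α=1/7: [12539/98, 1703/14, 4804/49]
L4 α=1/6: [28967/196, 9383/84, 24265/294]
→ [148, 112, 83]

at x=2,y=3 over L1,L2,L3,L4,L5:
after L1 α=1/2: [105/2, 86, 7]
after L2 α=1/2: [237/4, 133/2, 49]
after L3 α=1/3: [155/2, 200/3, 254/3]
after L4 α=1/5: [491/5, 923/15, 1169/15]
after L5 α=1/7: [3231/35, 2066/35, 499/5]
= [92, 59, 100]

(0,1) stack=L1,L2,L3,L4,L5; from [0,0,0]:
after L1 α=5/6: [475/6, 715/6, 320/3]
after L2 α=1: [181, 1, 202]
after L3 α=1: [156, 198, 66]
after L4 α=3/4: [303/4, 855/4, 123/2]
after L5 α=0: [303/4, 855/4, 123/2]
→ [76, 214, 62]

query (2,1) [L1,L2,L3,L4,L5,L6] — begin 0,0,0
L1 α=1/4: [49/4, 37/2, 25/2]
L2 α=1/2: [113/8, 363/4, 197/4]
L3 α=4/5: [3153/40, 2331/20, 2373/20]
L4 α=0: [3153/40, 2331/20, 2373/20]
L5 α=5/8: [18059/320, 9193/160, 32619/160]
L6 α=1/2: [55819/640, 32553/320, 69259/320]
= [87, 102, 216]

at x=2,y=1 over L1,L2,L3,L4,L5,L7:
after L1 α=1/4: [49/4, 37/2, 25/2]
after L2 α=1/2: [113/8, 363/4, 197/4]
after L3 α=4/5: [3153/40, 2331/20, 2373/20]
after L4 α=0: [3153/40, 2331/20, 2373/20]
after L5 α=5/8: [18059/320, 9193/160, 32619/160]
after L7 α=4/5: [89739/1600, 164713/800, 78699/800]
→ [56, 206, 98]

query (1,0) [L1,L2,L3,L4,L5,L8] — begin 0,0,0
L1 α=1/4: [221/4, 153/4, 48]
L2 α=4/7: [3447/28, 509/4, 768/7]
L3 α=1/7: [12539/98, 1703/14, 4804/49]
L4 α=1/6: [28967/196, 9383/84, 24265/294]
L5 α=0: [28967/196, 9383/84, 24265/294]
L8 α=1/2: [53663/392, 12155/168, 74539/588]
rounded: [137, 72, 127]


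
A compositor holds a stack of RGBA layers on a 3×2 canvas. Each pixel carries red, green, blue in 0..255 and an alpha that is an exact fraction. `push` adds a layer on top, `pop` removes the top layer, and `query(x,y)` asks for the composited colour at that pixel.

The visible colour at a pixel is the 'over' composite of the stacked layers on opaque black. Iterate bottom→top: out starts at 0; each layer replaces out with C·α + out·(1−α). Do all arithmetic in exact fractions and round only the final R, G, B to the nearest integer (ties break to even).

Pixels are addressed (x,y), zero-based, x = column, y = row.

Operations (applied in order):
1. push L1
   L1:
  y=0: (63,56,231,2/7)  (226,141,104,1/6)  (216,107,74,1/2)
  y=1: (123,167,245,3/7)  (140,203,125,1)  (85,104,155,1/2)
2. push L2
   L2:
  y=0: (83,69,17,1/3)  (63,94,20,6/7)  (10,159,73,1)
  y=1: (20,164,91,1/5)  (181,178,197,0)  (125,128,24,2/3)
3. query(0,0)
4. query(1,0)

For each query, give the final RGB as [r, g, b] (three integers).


(0,0) stack=L1,L2; from [0,0,0]:
+L1 (α=2/7) → [18, 16, 66]
+L2 (α=1/3) → [119/3, 101/3, 149/3]
rounded: [40, 34, 50]

query (1,0) [L1,L2] — begin 0,0,0
L1 α=1/6: [113/3, 47/2, 52/3]
L2 α=6/7: [1247/21, 1175/14, 412/21]
→ [59, 84, 20]


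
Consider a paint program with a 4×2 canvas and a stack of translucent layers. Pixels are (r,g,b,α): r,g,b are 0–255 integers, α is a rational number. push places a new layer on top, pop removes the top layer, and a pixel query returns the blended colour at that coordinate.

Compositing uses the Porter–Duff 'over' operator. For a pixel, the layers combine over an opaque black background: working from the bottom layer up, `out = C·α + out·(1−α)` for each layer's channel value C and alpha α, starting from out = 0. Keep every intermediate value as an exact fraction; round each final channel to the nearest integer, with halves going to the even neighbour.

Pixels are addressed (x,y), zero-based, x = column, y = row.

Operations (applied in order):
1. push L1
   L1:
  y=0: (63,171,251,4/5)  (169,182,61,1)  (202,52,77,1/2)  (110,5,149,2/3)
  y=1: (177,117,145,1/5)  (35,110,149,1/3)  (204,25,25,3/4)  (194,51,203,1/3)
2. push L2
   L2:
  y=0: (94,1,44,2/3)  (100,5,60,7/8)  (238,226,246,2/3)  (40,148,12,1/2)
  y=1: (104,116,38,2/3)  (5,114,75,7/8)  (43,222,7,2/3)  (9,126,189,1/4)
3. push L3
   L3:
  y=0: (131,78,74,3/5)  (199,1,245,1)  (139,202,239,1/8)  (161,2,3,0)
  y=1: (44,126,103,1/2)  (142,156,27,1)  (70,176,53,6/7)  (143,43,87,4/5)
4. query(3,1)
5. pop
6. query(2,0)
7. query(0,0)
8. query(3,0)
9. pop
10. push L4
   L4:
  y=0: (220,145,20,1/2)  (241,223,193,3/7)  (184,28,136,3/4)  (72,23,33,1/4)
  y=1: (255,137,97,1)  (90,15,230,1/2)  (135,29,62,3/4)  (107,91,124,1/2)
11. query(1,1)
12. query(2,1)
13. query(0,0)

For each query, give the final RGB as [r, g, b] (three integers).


at x=3,y=1 over L1,L2,L3:
after L1 α=1/3: [194/3, 17, 203/3]
after L2 α=1/4: [203/4, 177/4, 98]
after L3 α=4/5: [2491/20, 173/4, 446/5]
= [125, 43, 89]

(2,0) stack=L1,L2; from [0,0,0]:
after L1 α=1/2: [101, 26, 77/2]
after L2 α=2/3: [577/3, 478/3, 1061/6]
= [192, 159, 177]

at x=0,y=0 over L1,L2:
after L1 α=4/5: [252/5, 684/5, 1004/5]
after L2 α=2/3: [1192/15, 694/15, 1444/15]
→ [79, 46, 96]

(3,0) stack=L1,L2; from [0,0,0]:
+L1 (α=2/3) → [220/3, 10/3, 298/3]
+L2 (α=1/2) → [170/3, 227/3, 167/3]
→ [57, 76, 56]

query (1,1) [L1,L4] — begin 0,0,0
after L1 α=1/3: [35/3, 110/3, 149/3]
after L4 α=1/2: [305/6, 155/6, 839/6]
rounded: [51, 26, 140]

query (2,1) [L1,L4] — begin 0,0,0
after L1 α=3/4: [153, 75/4, 75/4]
after L4 α=3/4: [279/2, 423/16, 819/16]
→ [140, 26, 51]

(0,0) stack=L1,L4; from [0,0,0]:
after L1 α=4/5: [252/5, 684/5, 1004/5]
after L4 α=1/2: [676/5, 1409/10, 552/5]
= [135, 141, 110]


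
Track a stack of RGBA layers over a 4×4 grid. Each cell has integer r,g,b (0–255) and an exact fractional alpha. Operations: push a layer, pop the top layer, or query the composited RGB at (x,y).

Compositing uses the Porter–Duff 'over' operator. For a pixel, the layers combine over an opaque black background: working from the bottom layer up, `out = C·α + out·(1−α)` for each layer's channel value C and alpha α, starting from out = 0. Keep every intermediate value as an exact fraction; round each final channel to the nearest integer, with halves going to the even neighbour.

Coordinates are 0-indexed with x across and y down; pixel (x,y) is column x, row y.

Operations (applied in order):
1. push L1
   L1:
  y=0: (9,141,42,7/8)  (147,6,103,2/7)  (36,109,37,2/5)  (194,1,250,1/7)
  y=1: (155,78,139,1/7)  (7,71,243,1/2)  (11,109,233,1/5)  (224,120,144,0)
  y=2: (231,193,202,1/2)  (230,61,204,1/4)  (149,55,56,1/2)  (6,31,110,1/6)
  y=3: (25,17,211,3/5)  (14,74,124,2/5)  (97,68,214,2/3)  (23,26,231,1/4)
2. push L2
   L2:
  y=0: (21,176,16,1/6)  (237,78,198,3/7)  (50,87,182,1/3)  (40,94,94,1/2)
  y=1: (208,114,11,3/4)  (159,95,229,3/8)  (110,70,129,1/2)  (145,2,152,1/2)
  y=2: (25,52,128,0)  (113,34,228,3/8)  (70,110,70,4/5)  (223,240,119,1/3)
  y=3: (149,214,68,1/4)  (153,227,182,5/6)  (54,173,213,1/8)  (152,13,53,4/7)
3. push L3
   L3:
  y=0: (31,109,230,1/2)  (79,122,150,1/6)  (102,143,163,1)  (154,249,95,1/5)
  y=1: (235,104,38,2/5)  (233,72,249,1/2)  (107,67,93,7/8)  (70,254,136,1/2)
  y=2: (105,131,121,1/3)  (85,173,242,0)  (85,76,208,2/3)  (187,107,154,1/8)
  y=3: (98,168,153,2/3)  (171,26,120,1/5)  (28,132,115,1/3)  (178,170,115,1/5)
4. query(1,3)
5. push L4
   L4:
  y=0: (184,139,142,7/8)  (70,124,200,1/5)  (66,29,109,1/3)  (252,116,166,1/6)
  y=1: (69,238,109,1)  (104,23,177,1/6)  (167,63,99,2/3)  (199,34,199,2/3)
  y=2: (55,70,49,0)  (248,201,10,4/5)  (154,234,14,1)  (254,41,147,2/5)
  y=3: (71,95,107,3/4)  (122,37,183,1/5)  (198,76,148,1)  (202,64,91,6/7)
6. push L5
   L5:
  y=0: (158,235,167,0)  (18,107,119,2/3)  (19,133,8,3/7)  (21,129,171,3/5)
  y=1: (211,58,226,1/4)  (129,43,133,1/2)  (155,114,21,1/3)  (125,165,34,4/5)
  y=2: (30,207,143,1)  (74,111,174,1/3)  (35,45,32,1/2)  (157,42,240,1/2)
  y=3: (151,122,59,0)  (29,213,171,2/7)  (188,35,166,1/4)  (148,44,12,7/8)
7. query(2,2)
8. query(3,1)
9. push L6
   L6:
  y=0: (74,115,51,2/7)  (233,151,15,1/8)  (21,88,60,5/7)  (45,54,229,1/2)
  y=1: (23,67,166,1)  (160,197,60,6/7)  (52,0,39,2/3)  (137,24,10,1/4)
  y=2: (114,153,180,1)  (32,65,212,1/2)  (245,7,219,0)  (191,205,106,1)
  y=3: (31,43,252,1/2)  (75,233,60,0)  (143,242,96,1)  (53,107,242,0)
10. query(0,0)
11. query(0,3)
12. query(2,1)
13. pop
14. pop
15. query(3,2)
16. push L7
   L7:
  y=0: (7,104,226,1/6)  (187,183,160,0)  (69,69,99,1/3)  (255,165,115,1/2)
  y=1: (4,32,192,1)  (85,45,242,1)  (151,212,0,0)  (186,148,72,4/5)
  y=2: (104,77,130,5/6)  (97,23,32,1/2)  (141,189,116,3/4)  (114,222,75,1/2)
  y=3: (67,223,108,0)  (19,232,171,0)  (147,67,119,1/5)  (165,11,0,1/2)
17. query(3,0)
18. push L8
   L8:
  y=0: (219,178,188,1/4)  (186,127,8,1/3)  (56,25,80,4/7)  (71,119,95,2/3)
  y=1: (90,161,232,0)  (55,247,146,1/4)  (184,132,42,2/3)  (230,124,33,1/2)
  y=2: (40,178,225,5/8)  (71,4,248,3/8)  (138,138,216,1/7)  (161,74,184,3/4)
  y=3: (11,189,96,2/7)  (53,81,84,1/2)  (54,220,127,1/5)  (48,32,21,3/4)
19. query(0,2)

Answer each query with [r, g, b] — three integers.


query (1,3) [L1,L2,L3] — begin 0,0,0
L1 α=2/5: [28/5, 148/5, 248/5]
L2 α=5/6: [3853/30, 1941/10, 2399/15]
L3 α=1/5: [10271/75, 4012/25, 11396/75]
rounded: [137, 160, 152]

query (2,2) [L1,L2,L3,L4,L5] — begin 0,0,0
after L1 α=1/2: [149/2, 55/2, 28]
after L2 α=4/5: [709/10, 187/2, 308/5]
after L3 α=2/3: [803/10, 491/6, 796/5]
after L4 α=1: [154, 234, 14]
after L5 α=1/2: [189/2, 279/2, 23]
→ [94, 140, 23]

query (3,1) [L1,L2,L3,L4,L5] — begin 0,0,0
L1 α=0: [0, 0, 0]
L2 α=1/2: [145/2, 1, 76]
L3 α=1/2: [285/4, 255/2, 106]
L4 α=2/3: [1877/12, 391/6, 168]
L5 α=4/5: [7877/60, 4351/30, 304/5]
→ [131, 145, 61]

(0,0) stack=L1,L2,L3,L4,L5,L6; from [0,0,0]:
+L1 (α=7/8) → [63/8, 987/8, 147/4]
+L2 (α=1/6) → [161/16, 6343/48, 799/24]
+L3 (α=1/2) → [657/32, 11575/96, 6319/48]
+L4 (α=7/8) → [41873/256, 104983/768, 54031/384]
+L5 (α=0) → [41873/256, 104983/768, 54031/384]
+L6 (α=2/7) → [247253/1792, 701555/5376, 44189/384]
→ [138, 130, 115]

at x=0,y=3 over L1,L2,L3,L4,L5,L6:
L1 α=3/5: [15, 51/5, 633/5]
L2 α=1/4: [97/2, 1223/20, 2239/20]
L3 α=2/3: [163/2, 7943/60, 8359/60]
L4 α=3/4: [589/8, 25043/240, 27619/240]
L5 α=0: [589/8, 25043/240, 27619/240]
L6 α=1/2: [837/16, 35363/480, 88099/480]
→ [52, 74, 184]

at x=2,y=1 over L1,L2,L3,L4,L5,L6:
+L1 (α=1/5) → [11/5, 109/5, 233/5]
+L2 (α=1/2) → [561/10, 459/10, 439/5]
+L3 (α=7/8) → [8051/80, 5149/80, 1847/20]
+L4 (α=2/3) → [34771/240, 15229/240, 5807/60]
+L5 (α=1/3) → [53371/360, 28909/360, 6437/90]
+L6 (α=2/3) → [90811/1080, 28909/1080, 13457/270]
→ [84, 27, 50]

at x=3,y=2 over L1,L2,L3,L4:
L1 α=1/6: [1, 31/6, 55/3]
L2 α=1/3: [75, 751/9, 467/9]
L3 α=1/8: [89, 1555/18, 4655/72]
L4 α=2/5: [155, 2047/30, 11711/120]
rounded: [155, 68, 98]

at x=3,y=0 over L1,L2,L3,L4,L7:
L1 α=1/7: [194/7, 1/7, 250/7]
L2 α=1/2: [237/7, 659/14, 454/7]
L3 α=1/5: [2026/35, 3061/35, 2481/35]
L4 α=1/6: [1895/21, 1291/14, 3643/42]
L7 α=1/2: [3625/21, 3601/28, 8473/84]
rounded: [173, 129, 101]

at x=0,y=2 over L1,L2,L3,L4,L7,L8:
after L1 α=1/2: [231/2, 193/2, 101]
after L2 α=0: [231/2, 193/2, 101]
after L3 α=1/3: [112, 108, 323/3]
after L4 α=0: [112, 108, 323/3]
after L7 α=5/6: [316/3, 493/6, 2273/18]
after L8 α=5/8: [129/2, 2273/16, 9023/48]
rounded: [64, 142, 188]
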